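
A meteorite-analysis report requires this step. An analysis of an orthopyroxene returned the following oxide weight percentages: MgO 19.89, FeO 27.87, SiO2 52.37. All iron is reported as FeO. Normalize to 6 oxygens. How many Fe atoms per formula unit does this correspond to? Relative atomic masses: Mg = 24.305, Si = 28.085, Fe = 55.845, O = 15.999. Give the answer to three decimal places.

0.887 Fe apfu

MgO (M=40.304): mol = 0.49350; Mg = 0.49350, O = 0.49350.
FeO (M=71.844): mol = 0.38792; Fe = 0.38792, O = 0.38792.
SiO2 (M=60.083): mol = 0.87163; Si = 0.87163, O = 1.74326.
ΣO = 2.62468; factor = 6/ΣO = 2.28599.
Fe apfu = 0.38792 × 2.28599 = 0.887.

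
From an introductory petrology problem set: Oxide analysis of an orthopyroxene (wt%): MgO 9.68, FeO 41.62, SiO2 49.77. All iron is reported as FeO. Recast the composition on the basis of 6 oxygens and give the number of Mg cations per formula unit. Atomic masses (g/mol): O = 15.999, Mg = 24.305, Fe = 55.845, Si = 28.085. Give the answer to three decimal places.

MgO: 9.68/40.304 = 0.24017 mol → 0.24017 mol Mg, 0.24017 mol O.
FeO: 41.62/71.844 = 0.57931 mol → 0.57931 mol Fe, 0.57931 mol O.
SiO2: 49.77/60.083 = 0.82835 mol → 0.82835 mol Si, 1.65670 mol O.
Total oxygen = 2.47618 mol. Normalization factor = 6/2.47618 = 2.42309.
Mg per 6 O = 0.24017 × 2.42309 = 0.582.

0.582 Mg apfu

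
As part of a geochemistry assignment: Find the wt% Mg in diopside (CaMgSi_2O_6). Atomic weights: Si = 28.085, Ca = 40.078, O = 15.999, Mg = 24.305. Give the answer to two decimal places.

11.22 weight percent

Formula mass = 1·40.078 + 1·24.305 + 2·28.085 + 6·15.999 = 216.547 g/mol, of which 24.305 g is Mg.
So Mg makes up 24.305/216.547 = 0.1122 of the mass, i.e. 11.22%.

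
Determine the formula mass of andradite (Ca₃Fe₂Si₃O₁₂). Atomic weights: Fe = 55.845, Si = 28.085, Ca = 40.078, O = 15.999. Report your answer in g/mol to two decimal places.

508.17 g/mol

M = 3×40.078 + 2×55.845 + 3×28.085 + 12×15.999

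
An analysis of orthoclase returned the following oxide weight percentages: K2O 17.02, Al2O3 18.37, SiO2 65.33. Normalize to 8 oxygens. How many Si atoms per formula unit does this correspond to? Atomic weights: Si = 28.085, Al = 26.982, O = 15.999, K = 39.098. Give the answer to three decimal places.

K2O (M=94.195): mol = 0.18069; K = 0.36138, O = 0.18069.
Al2O3 (M=101.961): mol = 0.18017; Al = 0.36034, O = 0.54051.
SiO2 (M=60.083): mol = 1.08733; Si = 1.08733, O = 2.17466.
ΣO = 2.89586; factor = 8/ΣO = 2.76256.
Si apfu = 1.08733 × 2.76256 = 3.004.

3.004 Si apfu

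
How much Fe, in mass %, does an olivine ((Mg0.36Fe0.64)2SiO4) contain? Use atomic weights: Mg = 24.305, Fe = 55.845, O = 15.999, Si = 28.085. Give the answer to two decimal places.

39.48 mass %

Formula mass = 0.72×24.305 + 1.28×55.845 + 1×28.085 + 4×15.999 = 181.062 g/mol, of which 71.482 g is Fe.
So Fe makes up 71.482/181.062 = 0.3948 of the mass, i.e. 39.48%.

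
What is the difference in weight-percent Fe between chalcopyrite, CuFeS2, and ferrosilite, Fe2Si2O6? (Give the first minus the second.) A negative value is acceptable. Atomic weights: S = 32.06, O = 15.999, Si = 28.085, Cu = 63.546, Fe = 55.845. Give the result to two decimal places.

First mineral: 55.845 g Fe in 183.511 g formula = 30.43 wt% Fe.
Second mineral: 111.690 g Fe in 263.854 g formula = 42.33 wt% Fe.
30.43% − 42.33% gives a difference of -11.90 percentage points.

-11.90 percentage points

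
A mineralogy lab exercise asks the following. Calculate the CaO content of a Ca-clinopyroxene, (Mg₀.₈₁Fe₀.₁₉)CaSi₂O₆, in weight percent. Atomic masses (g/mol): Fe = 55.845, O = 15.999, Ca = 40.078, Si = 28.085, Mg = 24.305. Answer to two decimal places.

25.20 wt%

M((Mg₀.₈₁Fe₀.₁₉)CaSi₂O₆) = 222.540 g/mol; M(CaO) = 56.077 g/mol.
Moles CaO per formula unit = 1 Ca ÷ 1 = 1.0000.
CaO fraction = (1.0000 × 56.077) / 222.540 = 56.077/222.540 = 0.2520.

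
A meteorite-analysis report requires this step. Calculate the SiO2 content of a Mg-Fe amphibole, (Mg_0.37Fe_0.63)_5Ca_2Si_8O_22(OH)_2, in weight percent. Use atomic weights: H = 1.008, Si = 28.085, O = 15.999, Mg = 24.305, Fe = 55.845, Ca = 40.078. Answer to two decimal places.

52.72 wt%

Molar mass of (Mg_0.37Fe_0.63)_5Ca_2Si_8O_22(OH)_2 = 1.85×24.305 + 3.15×55.845 + 2×40.078 + 8×28.085 + 24×15.999 + 2×1.008 = 911.704 g/mol.
Each formula unit contains 8 Si, equivalent to 8/1 = 8.0000 mol SiO2.
M(SiO2) = 1×28.085 + 2×15.999 = 60.083 g/mol.
Mass of SiO2 per formula unit = 8.0000 × 60.083 = 480.664 g.
SiO2 wt% = 480.664 / 911.704 × 100 = 52.72%.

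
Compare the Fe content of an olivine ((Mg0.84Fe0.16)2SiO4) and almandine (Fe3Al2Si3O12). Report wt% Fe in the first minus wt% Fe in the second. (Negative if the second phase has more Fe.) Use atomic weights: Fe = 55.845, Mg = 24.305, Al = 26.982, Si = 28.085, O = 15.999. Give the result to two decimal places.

-21.81 percentage points

M((Mg0.84Fe0.16)2SiO4) = 150.784 g/mol, so wt% Fe = 17.870/150.784 × 100 = 11.85%.
M(Fe3Al2Si3O12) = 497.742 g/mol, so wt% Fe = 167.535/497.742 × 100 = 33.66%.
11.85 − 33.66 = -21.81 pp.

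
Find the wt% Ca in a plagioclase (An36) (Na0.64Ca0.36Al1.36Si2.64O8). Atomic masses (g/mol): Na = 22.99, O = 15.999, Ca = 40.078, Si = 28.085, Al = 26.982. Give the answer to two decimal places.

5.38 wt%

M(Na0.64Ca0.36Al1.36Si2.64O8) = 267.974 g/mol.
Ca contributes 0.36 × 40.078 = 14.428 g per mole.
14.428/267.974 = 0.0538 → 5.38%.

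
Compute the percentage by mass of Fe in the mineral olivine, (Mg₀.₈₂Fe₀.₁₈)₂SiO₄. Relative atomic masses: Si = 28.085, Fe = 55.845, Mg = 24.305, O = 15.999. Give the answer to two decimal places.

Formula mass = 1.64×24.305 + 0.36×55.845 + 1×28.085 + 4×15.999 = 152.045 g/mol, of which 20.104 g is Fe.
So Fe makes up 20.104/152.045 = 0.1322 of the mass, i.e. 13.22%.

13.22 wt%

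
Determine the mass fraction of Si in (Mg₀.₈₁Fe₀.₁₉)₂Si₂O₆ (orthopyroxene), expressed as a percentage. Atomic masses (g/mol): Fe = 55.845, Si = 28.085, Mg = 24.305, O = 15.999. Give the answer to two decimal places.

M((Mg₀.₈₁Fe₀.₁₉)₂Si₂O₆) = 212.759 g/mol.
Si contributes 2 × 28.085 = 56.170 g per mole.
56.170/212.759 = 0.2640 → 26.40%.

26.40 wt%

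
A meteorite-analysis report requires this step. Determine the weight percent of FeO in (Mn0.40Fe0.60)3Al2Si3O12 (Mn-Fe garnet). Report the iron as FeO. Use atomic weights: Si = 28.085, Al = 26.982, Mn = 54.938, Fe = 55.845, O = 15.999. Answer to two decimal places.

26.04 wt%

M((Mn0.40Fe0.60)3Al2Si3O12) = 496.654 g/mol; M(FeO) = 71.844 g/mol.
Moles FeO per formula unit = 1.80 Fe ÷ 1 = 1.8000.
FeO fraction = (1.8000 × 71.844) / 496.654 = 129.319/496.654 = 0.2604.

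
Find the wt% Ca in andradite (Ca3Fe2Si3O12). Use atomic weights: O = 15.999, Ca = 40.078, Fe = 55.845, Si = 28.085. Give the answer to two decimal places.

M(Ca3Fe2Si3O12) = 508.167 g/mol.
Ca contributes 3 × 40.078 = 120.234 g per mole.
120.234/508.167 = 0.2366 → 23.66%.

23.66 wt%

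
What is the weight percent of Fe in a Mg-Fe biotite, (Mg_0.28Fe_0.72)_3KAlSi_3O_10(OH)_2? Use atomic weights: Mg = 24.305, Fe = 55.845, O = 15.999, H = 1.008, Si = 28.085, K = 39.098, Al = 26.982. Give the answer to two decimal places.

Molar mass of (Mg_0.28Fe_0.72)_3KAlSi_3O_10(OH)_2: 0.84·24.305 + 2.16·55.845 + 1·39.098 + 1·26.982 + 3·28.085 + 12·15.999 + 2·1.008 = 485.380 g/mol.
Mass of Fe per formula unit: 2.16 × 55.845 = 120.625 g.
Weight fraction Fe = 120.625 / 485.380 = 0.2485.

24.85 mass %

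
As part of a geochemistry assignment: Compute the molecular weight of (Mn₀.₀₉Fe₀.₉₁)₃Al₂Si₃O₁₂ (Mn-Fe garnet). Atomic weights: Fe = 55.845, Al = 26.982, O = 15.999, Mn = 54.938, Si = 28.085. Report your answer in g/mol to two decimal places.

497.50 g/mol

M = 0.27×54.938 + 2.73×55.845 + 2×26.982 + 3×28.085 + 12×15.999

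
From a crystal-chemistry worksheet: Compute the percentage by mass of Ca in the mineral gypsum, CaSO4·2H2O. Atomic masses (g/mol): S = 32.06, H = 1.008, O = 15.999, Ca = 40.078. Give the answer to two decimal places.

23.28 weight percent

Molar mass of CaSO4·2H2O: 1×40.078 + 1×32.06 + 6×15.999 + 4×1.008 = 172.164 g/mol.
Mass of Ca per formula unit: 1 × 40.078 = 40.078 g.
Weight fraction Ca = 40.078 / 172.164 = 0.2328.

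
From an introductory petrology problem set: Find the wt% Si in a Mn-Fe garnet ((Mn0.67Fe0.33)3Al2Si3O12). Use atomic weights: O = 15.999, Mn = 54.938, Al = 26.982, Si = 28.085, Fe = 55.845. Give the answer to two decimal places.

16.99 mass %

Molar mass of (Mn0.67Fe0.33)3Al2Si3O12: 2.01*54.938 + 0.99*55.845 + 2*26.982 + 3*28.085 + 12*15.999 = 495.919 g/mol.
Mass of Si per formula unit: 3 × 28.085 = 84.255 g.
Weight fraction Si = 84.255 / 495.919 = 0.1699.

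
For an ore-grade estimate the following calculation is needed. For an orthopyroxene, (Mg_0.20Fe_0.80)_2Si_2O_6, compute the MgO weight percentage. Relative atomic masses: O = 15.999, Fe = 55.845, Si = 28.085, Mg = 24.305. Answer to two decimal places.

6.42 wt%

Formula mass = 251.238 g/mol.
0.40 Mg → 0.4000 mol MgO per formula unit; M(MgO) = 40.304, so MgO mass = 16.122 g.
16.122/251.238 × 100 = 6.42 wt%.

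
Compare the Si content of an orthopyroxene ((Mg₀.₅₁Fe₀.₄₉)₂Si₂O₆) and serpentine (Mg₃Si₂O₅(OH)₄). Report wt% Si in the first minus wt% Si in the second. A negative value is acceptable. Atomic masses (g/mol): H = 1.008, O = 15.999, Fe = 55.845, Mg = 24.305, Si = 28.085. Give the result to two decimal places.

First mineral: 56.170 g Si in 231.683 g formula = 24.24 wt% Si.
Second mineral: 56.170 g Si in 277.108 g formula = 20.27 wt% Si.
24.24% − 20.27% gives a difference of 3.97 percentage points.

3.97 percentage points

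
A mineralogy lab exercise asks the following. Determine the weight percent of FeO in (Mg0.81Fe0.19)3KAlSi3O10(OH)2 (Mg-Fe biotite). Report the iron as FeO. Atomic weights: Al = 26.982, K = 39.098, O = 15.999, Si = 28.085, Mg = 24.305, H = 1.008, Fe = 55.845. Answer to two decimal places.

9.41 wt%

Molar mass of (Mg0.81Fe0.19)3KAlSi3O10(OH)2 = 2.43·24.305 + 0.57·55.845 + 1·39.098 + 1·26.982 + 3·28.085 + 12·15.999 + 2·1.008 = 435.232 g/mol.
Each formula unit contains 0.57 Fe, equivalent to 0.57/1 = 0.5700 mol FeO.
M(FeO) = 1×55.845 + 1×15.999 = 71.844 g/mol.
Mass of FeO per formula unit = 0.5700 × 71.844 = 40.951 g.
FeO wt% = 40.951 / 435.232 × 100 = 9.41%.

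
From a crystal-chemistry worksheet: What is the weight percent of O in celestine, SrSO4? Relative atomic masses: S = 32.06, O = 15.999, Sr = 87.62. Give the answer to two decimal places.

M(SrSO4) = 183.676 g/mol.
O contributes 4 × 15.999 = 63.996 g per mole.
63.996/183.676 = 0.3484 → 34.84%.

34.84 weight percent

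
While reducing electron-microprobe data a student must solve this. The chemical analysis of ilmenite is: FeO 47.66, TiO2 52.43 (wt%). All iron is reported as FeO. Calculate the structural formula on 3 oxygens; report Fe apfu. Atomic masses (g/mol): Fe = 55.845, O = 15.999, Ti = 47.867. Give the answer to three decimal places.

FeO: 47.66/71.844 = 0.66338 mol → 0.66338 mol Fe, 0.66338 mol O.
TiO2: 52.43/79.865 = 0.65648 mol → 0.65648 mol Ti, 1.31296 mol O.
Total oxygen = 1.97634 mol. Normalization factor = 3/1.97634 = 1.51796.
Fe per 3 O = 0.66338 × 1.51796 = 1.007.

1.007 Fe apfu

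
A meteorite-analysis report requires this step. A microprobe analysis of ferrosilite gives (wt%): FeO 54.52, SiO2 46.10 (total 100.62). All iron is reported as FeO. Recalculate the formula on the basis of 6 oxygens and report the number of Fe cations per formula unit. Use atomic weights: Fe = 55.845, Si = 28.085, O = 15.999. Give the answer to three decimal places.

FeO: 54.52/71.844 = 0.75887 mol → 0.75887 mol Fe, 0.75887 mol O.
SiO2: 46.10/60.083 = 0.76727 mol → 0.76727 mol Si, 1.53454 mol O.
Total oxygen = 2.29341 mol. Normalization factor = 6/2.29341 = 2.61619.
Fe per 6 O = 0.75887 × 2.61619 = 1.985.

1.985 Fe apfu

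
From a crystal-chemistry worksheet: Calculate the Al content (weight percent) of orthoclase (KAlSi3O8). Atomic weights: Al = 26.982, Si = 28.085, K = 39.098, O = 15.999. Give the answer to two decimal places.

9.69 weight percent

Molar mass of KAlSi3O8: 1·39.098 + 1·26.982 + 3·28.085 + 8·15.999 = 278.327 g/mol.
Mass of Al per formula unit: 1 × 26.982 = 26.982 g.
Weight fraction Al = 26.982 / 278.327 = 0.0969.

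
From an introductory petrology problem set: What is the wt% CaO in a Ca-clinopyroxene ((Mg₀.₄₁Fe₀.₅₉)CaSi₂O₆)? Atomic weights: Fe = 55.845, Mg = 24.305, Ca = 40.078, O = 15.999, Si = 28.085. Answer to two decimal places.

23.85 wt%

Formula mass = 235.156 g/mol.
1 Ca → 1.0000 mol CaO per formula unit; M(CaO) = 56.077, so CaO mass = 56.077 g.
56.077/235.156 × 100 = 23.85 wt%.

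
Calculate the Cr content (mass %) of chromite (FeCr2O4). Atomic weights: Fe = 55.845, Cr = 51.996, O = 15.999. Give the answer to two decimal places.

46.46 mass %

Formula mass = 1·55.845 + 2·51.996 + 4·15.999 = 223.833 g/mol, of which 103.992 g is Cr.
So Cr makes up 103.992/223.833 = 0.4646 of the mass, i.e. 46.46%.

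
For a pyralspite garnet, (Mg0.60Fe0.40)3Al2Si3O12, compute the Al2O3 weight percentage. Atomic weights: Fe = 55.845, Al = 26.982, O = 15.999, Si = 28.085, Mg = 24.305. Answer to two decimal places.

M((Mg0.60Fe0.40)3Al2Si3O12) = 440.970 g/mol; M(Al2O3) = 101.961 g/mol.
Moles Al2O3 per formula unit = 2 Al ÷ 2 = 1.0000.
Al2O3 fraction = (1.0000 × 101.961) / 440.970 = 101.961/440.970 = 0.2312.

23.12 wt%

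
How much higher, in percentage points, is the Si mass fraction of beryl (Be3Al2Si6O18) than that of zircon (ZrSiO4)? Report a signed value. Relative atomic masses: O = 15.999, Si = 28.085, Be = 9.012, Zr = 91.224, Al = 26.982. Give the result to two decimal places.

Si in Be3Al2Si6O18: molar mass 537.492 g/mol; 6×28.085 = 168.510 g → 31.35 wt%.
Si in ZrSiO4: molar mass 183.305 g/mol; 1×28.085 = 28.085 g → 15.32 wt%.
Difference = 31.35 − 15.32 = 16.03 percentage points.

16.03 percentage points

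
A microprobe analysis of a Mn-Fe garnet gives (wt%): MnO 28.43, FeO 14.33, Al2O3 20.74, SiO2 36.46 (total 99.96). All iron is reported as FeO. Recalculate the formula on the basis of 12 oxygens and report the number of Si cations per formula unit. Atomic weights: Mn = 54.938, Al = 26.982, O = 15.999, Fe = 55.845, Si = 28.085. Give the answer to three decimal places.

MnO (M=70.937): mol = 0.40078; Mn = 0.40078, O = 0.40078.
FeO (M=71.844): mol = 0.19946; Fe = 0.19946, O = 0.19946.
Al2O3 (M=101.961): mol = 0.20341; Al = 0.40682, O = 0.61023.
SiO2 (M=60.083): mol = 0.60683; Si = 0.60683, O = 1.21366.
ΣO = 2.42413; factor = 12/ΣO = 4.95023.
Si apfu = 0.60683 × 4.95023 = 3.004.

3.004 Si apfu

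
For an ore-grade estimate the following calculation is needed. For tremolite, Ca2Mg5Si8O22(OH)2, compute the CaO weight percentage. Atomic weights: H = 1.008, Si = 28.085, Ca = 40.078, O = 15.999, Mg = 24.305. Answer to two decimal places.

Molar mass of Ca2Mg5Si8O22(OH)2 = 2*40.078 + 5*24.305 + 8*28.085 + 24*15.999 + 2*1.008 = 812.353 g/mol.
Each formula unit contains 2 Ca, equivalent to 2/1 = 2.0000 mol CaO.
M(CaO) = 1×40.078 + 1×15.999 = 56.077 g/mol.
Mass of CaO per formula unit = 2.0000 × 56.077 = 112.154 g.
CaO wt% = 112.154 / 812.353 × 100 = 13.81%.

13.81 wt%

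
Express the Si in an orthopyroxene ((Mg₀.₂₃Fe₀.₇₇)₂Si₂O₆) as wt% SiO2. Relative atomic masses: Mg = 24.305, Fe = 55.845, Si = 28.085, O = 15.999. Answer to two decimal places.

M((Mg₀.₂₃Fe₀.₇₇)₂Si₂O₆) = 249.346 g/mol; M(SiO2) = 60.083 g/mol.
Moles SiO2 per formula unit = 2 Si ÷ 1 = 2.0000.
SiO2 fraction = (2.0000 × 60.083) / 249.346 = 120.166/249.346 = 0.4819.

48.19 wt%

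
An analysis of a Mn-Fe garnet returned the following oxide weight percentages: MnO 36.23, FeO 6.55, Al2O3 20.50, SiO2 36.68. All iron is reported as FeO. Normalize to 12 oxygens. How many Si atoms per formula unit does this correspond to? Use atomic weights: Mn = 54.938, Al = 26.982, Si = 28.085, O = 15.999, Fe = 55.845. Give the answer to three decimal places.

MnO: 36.23/70.937 = 0.51073 mol → 0.51073 mol Mn, 0.51073 mol O.
FeO: 6.55/71.844 = 0.09117 mol → 0.09117 mol Fe, 0.09117 mol O.
Al2O3: 20.50/101.961 = 0.20106 mol → 0.40212 mol Al, 0.60318 mol O.
SiO2: 36.68/60.083 = 0.61049 mol → 0.61049 mol Si, 1.22098 mol O.
Total oxygen = 2.42606 mol. Normalization factor = 12/2.42606 = 4.94629.
Si per 12 O = 0.61049 × 4.94629 = 3.020.

3.020 Si apfu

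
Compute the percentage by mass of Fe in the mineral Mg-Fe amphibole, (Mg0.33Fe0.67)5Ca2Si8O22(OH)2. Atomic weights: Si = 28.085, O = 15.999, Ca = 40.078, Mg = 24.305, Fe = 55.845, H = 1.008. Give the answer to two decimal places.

Molar mass of (Mg0.33Fe0.67)5Ca2Si8O22(OH)2: 1.65×24.305 + 3.35×55.845 + 2×40.078 + 8×28.085 + 24×15.999 + 2×1.008 = 918.012 g/mol.
Mass of Fe per formula unit: 3.35 × 55.845 = 187.081 g.
Weight fraction Fe = 187.081 / 918.012 = 0.2038.

20.38 wt%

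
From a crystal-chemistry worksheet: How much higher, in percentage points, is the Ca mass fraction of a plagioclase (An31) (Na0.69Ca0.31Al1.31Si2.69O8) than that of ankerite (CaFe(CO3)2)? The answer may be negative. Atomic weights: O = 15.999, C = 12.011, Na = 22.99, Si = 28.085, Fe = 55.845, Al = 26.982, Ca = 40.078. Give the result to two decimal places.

-13.91 percentage points

M(Na0.69Ca0.31Al1.31Si2.69O8) = 267.174 g/mol, so wt% Ca = 12.424/267.174 × 100 = 4.65%.
M(CaFe(CO3)2) = 215.939 g/mol, so wt% Ca = 40.078/215.939 × 100 = 18.56%.
4.65 − 18.56 = -13.91 pp.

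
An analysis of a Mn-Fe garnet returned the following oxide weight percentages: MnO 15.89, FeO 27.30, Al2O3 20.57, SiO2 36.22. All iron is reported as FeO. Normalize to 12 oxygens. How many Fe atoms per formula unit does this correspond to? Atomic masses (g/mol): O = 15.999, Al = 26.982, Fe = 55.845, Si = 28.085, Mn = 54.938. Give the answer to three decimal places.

MnO (M=70.937): mol = 0.22400; Mn = 0.22400, O = 0.22400.
FeO (M=71.844): mol = 0.37999; Fe = 0.37999, O = 0.37999.
Al2O3 (M=101.961): mol = 0.20174; Al = 0.40348, O = 0.60522.
SiO2 (M=60.083): mol = 0.60283; Si = 0.60283, O = 1.20566.
ΣO = 2.41487; factor = 12/ΣO = 4.96921.
Fe apfu = 0.37999 × 4.96921 = 1.888.

1.888 Fe apfu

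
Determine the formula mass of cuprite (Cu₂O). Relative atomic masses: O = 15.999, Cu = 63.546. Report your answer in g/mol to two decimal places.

The formula mass is the sum 2×63.546 + 1×15.999.

143.09 g/mol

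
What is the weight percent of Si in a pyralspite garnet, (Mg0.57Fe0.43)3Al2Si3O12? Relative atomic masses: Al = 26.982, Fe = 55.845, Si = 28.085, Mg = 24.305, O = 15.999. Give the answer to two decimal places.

Formula mass = 1.71×24.305 + 1.29×55.845 + 2×26.982 + 3×28.085 + 12×15.999 = 443.809 g/mol, of which 84.255 g is Si.
So Si makes up 84.255/443.809 = 0.1898 of the mass, i.e. 18.98%.

18.98 weight percent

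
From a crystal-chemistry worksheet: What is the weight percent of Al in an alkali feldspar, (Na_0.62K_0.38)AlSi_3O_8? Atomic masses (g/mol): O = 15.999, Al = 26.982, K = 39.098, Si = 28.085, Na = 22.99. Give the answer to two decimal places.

10.06 mass %

Formula mass = 0.62·22.99 + 0.38·39.098 + 1·26.982 + 3·28.085 + 8·15.999 = 268.340 g/mol, of which 26.982 g is Al.
So Al makes up 26.982/268.340 = 0.1006 of the mass, i.e. 10.06%.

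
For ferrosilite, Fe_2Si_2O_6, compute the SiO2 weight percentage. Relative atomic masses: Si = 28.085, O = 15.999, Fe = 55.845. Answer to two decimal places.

Formula mass = 263.854 g/mol.
2 Si → 2.0000 mol SiO2 per formula unit; M(SiO2) = 60.083, so SiO2 mass = 120.166 g.
120.166/263.854 × 100 = 45.54 wt%.

45.54 wt%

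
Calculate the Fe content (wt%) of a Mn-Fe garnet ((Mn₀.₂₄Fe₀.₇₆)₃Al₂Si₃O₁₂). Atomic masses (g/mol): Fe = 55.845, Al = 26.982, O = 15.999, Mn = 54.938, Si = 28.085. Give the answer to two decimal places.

M((Mn₀.₂₄Fe₀.₇₆)₃Al₂Si₃O₁₂) = 497.089 g/mol.
Fe contributes 2.28 × 55.845 = 127.327 g per mole.
127.327/497.089 = 0.2561 → 25.61%.

25.61 wt%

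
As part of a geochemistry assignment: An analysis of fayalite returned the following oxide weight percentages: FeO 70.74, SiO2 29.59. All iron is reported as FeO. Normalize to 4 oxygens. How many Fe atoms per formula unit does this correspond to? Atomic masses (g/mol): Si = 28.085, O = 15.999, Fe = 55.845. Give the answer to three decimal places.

FeO: 70.74/71.844 = 0.98463 mol → 0.98463 mol Fe, 0.98463 mol O.
SiO2: 29.59/60.083 = 0.49249 mol → 0.49249 mol Si, 0.98498 mol O.
Total oxygen = 1.96961 mol. Normalization factor = 4/1.96961 = 2.03086.
Fe per 4 O = 0.98463 × 2.03086 = 2.000.

2.000 Fe apfu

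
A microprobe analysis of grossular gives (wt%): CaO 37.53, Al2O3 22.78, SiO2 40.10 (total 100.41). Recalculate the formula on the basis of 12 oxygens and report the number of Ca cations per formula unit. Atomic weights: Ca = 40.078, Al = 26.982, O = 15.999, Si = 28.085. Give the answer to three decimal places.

CaO (M=56.077): mol = 0.66926; Ca = 0.66926, O = 0.66926.
Al2O3 (M=101.961): mol = 0.22342; Al = 0.44684, O = 0.67026.
SiO2 (M=60.083): mol = 0.66741; Si = 0.66741, O = 1.33482.
ΣO = 2.67434; factor = 12/ΣO = 4.48709.
Ca apfu = 0.66926 × 4.48709 = 3.003.

3.003 Ca apfu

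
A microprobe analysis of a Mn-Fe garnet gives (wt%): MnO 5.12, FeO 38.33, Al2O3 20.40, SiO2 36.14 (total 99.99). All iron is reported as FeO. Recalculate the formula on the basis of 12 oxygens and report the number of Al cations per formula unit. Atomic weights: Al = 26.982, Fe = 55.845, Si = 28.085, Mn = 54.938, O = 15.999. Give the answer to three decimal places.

1.993 Al apfu

MnO (M=70.937): mol = 0.07218; Mn = 0.07218, O = 0.07218.
FeO (M=71.844): mol = 0.53352; Fe = 0.53352, O = 0.53352.
Al2O3 (M=101.961): mol = 0.20008; Al = 0.40016, O = 0.60024.
SiO2 (M=60.083): mol = 0.60150; Si = 0.60150, O = 1.20300.
ΣO = 2.40894; factor = 12/ΣO = 4.98144.
Al apfu = 0.40016 × 4.98144 = 1.993.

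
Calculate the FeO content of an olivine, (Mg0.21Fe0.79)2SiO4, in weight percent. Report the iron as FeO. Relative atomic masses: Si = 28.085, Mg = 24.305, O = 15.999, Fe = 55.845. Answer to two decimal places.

59.58 wt%

M((Mg0.21Fe0.79)2SiO4) = 190.524 g/mol; M(FeO) = 71.844 g/mol.
Moles FeO per formula unit = 1.58 Fe ÷ 1 = 1.5800.
FeO fraction = (1.5800 × 71.844) / 190.524 = 113.514/190.524 = 0.5958.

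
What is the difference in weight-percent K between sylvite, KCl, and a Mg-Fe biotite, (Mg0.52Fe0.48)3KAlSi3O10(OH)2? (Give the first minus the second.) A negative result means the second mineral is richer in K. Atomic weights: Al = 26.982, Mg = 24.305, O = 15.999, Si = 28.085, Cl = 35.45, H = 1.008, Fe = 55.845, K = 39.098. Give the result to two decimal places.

First mineral: 39.098 g K in 74.548 g formula = 52.45 wt% K.
Second mineral: 39.098 g K in 462.672 g formula = 8.45 wt% K.
52.45% − 8.45% gives a difference of 44.00 percentage points.

44.00 percentage points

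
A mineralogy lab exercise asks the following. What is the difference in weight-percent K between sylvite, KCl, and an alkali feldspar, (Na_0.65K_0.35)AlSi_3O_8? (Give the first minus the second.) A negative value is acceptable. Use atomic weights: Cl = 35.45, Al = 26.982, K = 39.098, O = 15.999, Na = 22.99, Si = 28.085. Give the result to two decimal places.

47.34 percentage points

K in KCl: molar mass 74.548 g/mol; 1×39.098 = 39.098 g → 52.45 wt%.
K in (Na_0.65K_0.35)AlSi_3O_8: molar mass 267.857 g/mol; 0.35×39.098 = 13.684 g → 5.11 wt%.
Difference = 52.45 − 5.11 = 47.34 percentage points.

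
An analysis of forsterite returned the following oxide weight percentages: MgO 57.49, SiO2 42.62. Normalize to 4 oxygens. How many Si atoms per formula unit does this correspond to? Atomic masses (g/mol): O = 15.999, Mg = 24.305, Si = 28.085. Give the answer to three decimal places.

0.997 Si apfu

MgO (M=40.304): mol = 1.42641; Mg = 1.42641, O = 1.42641.
SiO2 (M=60.083): mol = 0.70935; Si = 0.70935, O = 1.41870.
ΣO = 2.84511; factor = 4/ΣO = 1.40592.
Si apfu = 0.70935 × 1.40592 = 0.997.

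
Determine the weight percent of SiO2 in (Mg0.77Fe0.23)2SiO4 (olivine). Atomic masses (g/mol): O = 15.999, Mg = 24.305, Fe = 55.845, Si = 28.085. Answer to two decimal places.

Molar mass of (Mg0.77Fe0.23)2SiO4 = 1.54·24.305 + 0.46·55.845 + 1·28.085 + 4·15.999 = 155.199 g/mol.
Each formula unit contains 1 Si, equivalent to 1/1 = 1.0000 mol SiO2.
M(SiO2) = 1×28.085 + 2×15.999 = 60.083 g/mol.
Mass of SiO2 per formula unit = 1.0000 × 60.083 = 60.083 g.
SiO2 wt% = 60.083 / 155.199 × 100 = 38.71%.

38.71 wt%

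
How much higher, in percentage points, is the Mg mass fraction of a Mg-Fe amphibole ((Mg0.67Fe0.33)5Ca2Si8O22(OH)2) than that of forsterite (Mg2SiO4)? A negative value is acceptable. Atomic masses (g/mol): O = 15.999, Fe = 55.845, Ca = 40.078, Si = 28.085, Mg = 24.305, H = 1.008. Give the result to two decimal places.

First mineral: 81.422 g Mg in 864.394 g formula = 9.42 wt% Mg.
Second mineral: 48.610 g Mg in 140.691 g formula = 34.55 wt% Mg.
9.42% − 34.55% gives a difference of -25.13 percentage points.

-25.13 percentage points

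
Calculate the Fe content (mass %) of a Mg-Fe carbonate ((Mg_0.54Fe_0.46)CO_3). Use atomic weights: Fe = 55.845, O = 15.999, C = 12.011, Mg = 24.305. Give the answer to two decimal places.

M((Mg_0.54Fe_0.46)CO_3) = 98.821 g/mol.
Fe contributes 0.46 × 55.845 = 25.689 g per mole.
25.689/98.821 = 0.2600 → 26.00%.

26.00 mass %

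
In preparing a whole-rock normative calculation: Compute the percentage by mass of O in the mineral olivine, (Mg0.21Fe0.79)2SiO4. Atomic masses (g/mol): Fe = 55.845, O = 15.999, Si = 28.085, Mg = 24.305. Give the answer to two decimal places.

33.59 weight percent

Molar mass of (Mg0.21Fe0.79)2SiO4: 0.42·24.305 + 1.58·55.845 + 1·28.085 + 4·15.999 = 190.524 g/mol.
Mass of O per formula unit: 4 × 15.999 = 63.996 g.
Weight fraction O = 63.996 / 190.524 = 0.3359.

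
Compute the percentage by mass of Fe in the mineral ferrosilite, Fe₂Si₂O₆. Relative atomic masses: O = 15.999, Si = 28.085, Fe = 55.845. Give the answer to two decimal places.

Molar mass of Fe₂Si₂O₆: 2*55.845 + 2*28.085 + 6*15.999 = 263.854 g/mol.
Mass of Fe per formula unit: 2 × 55.845 = 111.690 g.
Weight fraction Fe = 111.690 / 263.854 = 0.4233.

42.33 wt%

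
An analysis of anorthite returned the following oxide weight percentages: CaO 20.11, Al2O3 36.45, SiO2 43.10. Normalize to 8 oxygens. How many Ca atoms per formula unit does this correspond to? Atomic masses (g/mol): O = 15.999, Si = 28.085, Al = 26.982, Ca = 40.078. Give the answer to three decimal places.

1.001 Ca apfu

20.11 wt% CaO ÷ 56.077 g/mol = 0.35861 mol, giving 0.35861 Ca and 0.35861 O.
36.45 wt% Al2O3 ÷ 101.961 g/mol = 0.35749 mol, giving 0.71498 Al and 1.07247 O.
43.10 wt% SiO2 ÷ 60.083 g/mol = 0.71734 mol, giving 0.71734 Si and 1.43468 O.
Oxygen sums to 2.86576; scaling by 8/2.86576 = 2.79158 puts the formula on 8 O.
Ca: 0.35861 × 2.79158 = 1.001 atoms per formula unit.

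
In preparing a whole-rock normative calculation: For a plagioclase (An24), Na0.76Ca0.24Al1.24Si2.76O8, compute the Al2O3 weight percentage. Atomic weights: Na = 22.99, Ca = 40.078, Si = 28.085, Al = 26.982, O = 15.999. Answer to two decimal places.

23.76 wt%

Formula mass = 266.055 g/mol.
1.24 Al → 0.6200 mol Al2O3 per formula unit; M(Al2O3) = 101.961, so Al2O3 mass = 63.216 g.
63.216/266.055 × 100 = 23.76 wt%.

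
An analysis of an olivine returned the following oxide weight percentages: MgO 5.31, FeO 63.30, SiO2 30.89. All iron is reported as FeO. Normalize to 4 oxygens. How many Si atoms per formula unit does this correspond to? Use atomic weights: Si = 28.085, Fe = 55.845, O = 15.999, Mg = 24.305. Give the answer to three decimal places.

MgO: 5.31/40.304 = 0.13175 mol → 0.13175 mol Mg, 0.13175 mol O.
FeO: 63.30/71.844 = 0.88108 mol → 0.88108 mol Fe, 0.88108 mol O.
SiO2: 30.89/60.083 = 0.51412 mol → 0.51412 mol Si, 1.02824 mol O.
Total oxygen = 2.04107 mol. Normalization factor = 4/2.04107 = 1.95976.
Si per 4 O = 0.51412 × 1.95976 = 1.008.

1.008 Si apfu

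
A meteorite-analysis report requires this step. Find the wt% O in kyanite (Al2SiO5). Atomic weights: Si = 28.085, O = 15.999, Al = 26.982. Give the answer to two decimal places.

49.37 weight percent

Molar mass of Al2SiO5: 2·26.982 + 1·28.085 + 5·15.999 = 162.044 g/mol.
Mass of O per formula unit: 5 × 15.999 = 79.995 g.
Weight fraction O = 79.995 / 162.044 = 0.4937.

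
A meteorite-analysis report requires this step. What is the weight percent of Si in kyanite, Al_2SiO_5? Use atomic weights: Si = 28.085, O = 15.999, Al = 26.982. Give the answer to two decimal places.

17.33 mass %

M(Al_2SiO_5) = 162.044 g/mol.
Si contributes 1 × 28.085 = 28.085 g per mole.
28.085/162.044 = 0.1733 → 17.33%.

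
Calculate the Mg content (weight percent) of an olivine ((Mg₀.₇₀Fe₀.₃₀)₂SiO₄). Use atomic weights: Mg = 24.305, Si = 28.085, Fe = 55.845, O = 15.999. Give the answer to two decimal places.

M((Mg₀.₇₀Fe₀.₃₀)₂SiO₄) = 159.615 g/mol.
Mg contributes 1.40 × 24.305 = 34.027 g per mole.
34.027/159.615 = 0.2132 → 21.32%.

21.32 weight percent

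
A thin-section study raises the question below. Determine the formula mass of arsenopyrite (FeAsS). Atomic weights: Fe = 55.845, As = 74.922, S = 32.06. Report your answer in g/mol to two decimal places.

162.83 g/mol

Fe: 1 × 55.845 = 55.8450
As: 1 × 74.922 = 74.9220
S: 1 × 32.06 = 32.0600
Summing the contributions gives the formula mass.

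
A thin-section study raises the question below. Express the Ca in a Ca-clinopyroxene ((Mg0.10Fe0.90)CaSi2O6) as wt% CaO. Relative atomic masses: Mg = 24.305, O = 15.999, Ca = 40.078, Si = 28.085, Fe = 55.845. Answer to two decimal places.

22.89 wt%

Formula mass = 244.933 g/mol.
1 Ca → 1.0000 mol CaO per formula unit; M(CaO) = 56.077, so CaO mass = 56.077 g.
56.077/244.933 × 100 = 22.89 wt%.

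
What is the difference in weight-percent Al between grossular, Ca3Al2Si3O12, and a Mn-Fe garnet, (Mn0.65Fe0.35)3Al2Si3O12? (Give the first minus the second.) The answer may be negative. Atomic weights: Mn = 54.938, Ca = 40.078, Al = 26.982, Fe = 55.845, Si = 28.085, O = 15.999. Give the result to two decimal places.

M(Ca3Al2Si3O12) = 450.441 g/mol, so wt% Al = 53.964/450.441 × 100 = 11.98%.
M((Mn0.65Fe0.35)3Al2Si3O12) = 495.973 g/mol, so wt% Al = 53.964/495.973 × 100 = 10.88%.
11.98 − 10.88 = 1.10 pp.

1.10 percentage points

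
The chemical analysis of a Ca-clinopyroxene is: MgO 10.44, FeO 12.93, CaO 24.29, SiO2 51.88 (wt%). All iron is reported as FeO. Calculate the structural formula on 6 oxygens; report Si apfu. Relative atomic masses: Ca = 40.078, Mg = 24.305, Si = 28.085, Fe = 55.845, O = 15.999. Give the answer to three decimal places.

1.993 Si apfu

MgO: 10.44/40.304 = 0.25903 mol → 0.25903 mol Mg, 0.25903 mol O.
FeO: 12.93/71.844 = 0.17997 mol → 0.17997 mol Fe, 0.17997 mol O.
CaO: 24.29/56.077 = 0.43315 mol → 0.43315 mol Ca, 0.43315 mol O.
SiO2: 51.88/60.083 = 0.86347 mol → 0.86347 mol Si, 1.72694 mol O.
Total oxygen = 2.59909 mol. Normalization factor = 6/2.59909 = 2.30850.
Si per 6 O = 0.86347 × 2.30850 = 1.993.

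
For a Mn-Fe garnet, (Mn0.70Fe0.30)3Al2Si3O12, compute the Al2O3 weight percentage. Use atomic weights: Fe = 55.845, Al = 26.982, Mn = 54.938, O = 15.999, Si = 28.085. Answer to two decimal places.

Formula mass = 495.837 g/mol.
2 Al → 1.0000 mol Al2O3 per formula unit; M(Al2O3) = 101.961, so Al2O3 mass = 101.961 g.
101.961/495.837 × 100 = 20.56 wt%.

20.56 wt%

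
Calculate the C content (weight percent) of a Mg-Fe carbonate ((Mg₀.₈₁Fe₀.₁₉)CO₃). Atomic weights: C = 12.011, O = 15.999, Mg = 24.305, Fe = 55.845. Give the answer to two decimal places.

Formula mass = 0.81×24.305 + 0.19×55.845 + 1×12.011 + 3×15.999 = 90.306 g/mol, of which 12.011 g is C.
So C makes up 12.011/90.306 = 0.1330 of the mass, i.e. 13.30%.

13.30 weight percent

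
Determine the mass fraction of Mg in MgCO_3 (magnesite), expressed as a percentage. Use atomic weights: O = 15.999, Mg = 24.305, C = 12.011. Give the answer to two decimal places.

Molar mass of MgCO_3: 1*24.305 + 1*12.011 + 3*15.999 = 84.313 g/mol.
Mass of Mg per formula unit: 1 × 24.305 = 24.305 g.
Weight fraction Mg = 24.305 / 84.313 = 0.2883.

28.83 weight percent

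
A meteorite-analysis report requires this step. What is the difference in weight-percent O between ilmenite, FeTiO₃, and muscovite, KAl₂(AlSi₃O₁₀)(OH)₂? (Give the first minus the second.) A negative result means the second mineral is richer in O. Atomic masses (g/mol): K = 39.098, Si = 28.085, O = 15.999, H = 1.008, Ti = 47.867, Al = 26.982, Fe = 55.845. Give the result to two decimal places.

First mineral: 47.997 g O in 151.709 g formula = 31.64 wt% O.
Second mineral: 191.988 g O in 398.303 g formula = 48.20 wt% O.
31.64% − 48.20% gives a difference of -16.56 percentage points.

-16.56 percentage points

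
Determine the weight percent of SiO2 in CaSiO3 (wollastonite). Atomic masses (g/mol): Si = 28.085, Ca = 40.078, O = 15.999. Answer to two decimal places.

51.72 wt%

Formula mass = 116.160 g/mol.
1 Si → 1.0000 mol SiO2 per formula unit; M(SiO2) = 60.083, so SiO2 mass = 60.083 g.
60.083/116.160 × 100 = 51.72 wt%.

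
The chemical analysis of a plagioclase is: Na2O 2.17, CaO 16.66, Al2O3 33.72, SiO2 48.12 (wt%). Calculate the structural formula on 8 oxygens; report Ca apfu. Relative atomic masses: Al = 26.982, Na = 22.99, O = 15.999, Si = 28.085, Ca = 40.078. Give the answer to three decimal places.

0.812 Ca apfu

2.17 wt% Na2O ÷ 61.979 g/mol = 0.03501 mol, giving 0.07002 Na and 0.03501 O.
16.66 wt% CaO ÷ 56.077 g/mol = 0.29709 mol, giving 0.29709 Ca and 0.29709 O.
33.72 wt% Al2O3 ÷ 101.961 g/mol = 0.33071 mol, giving 0.66142 Al and 0.99213 O.
48.12 wt% SiO2 ÷ 60.083 g/mol = 0.80089 mol, giving 0.80089 Si and 1.60178 O.
Oxygen sums to 2.92601; scaling by 8/2.92601 = 2.73410 puts the formula on 8 O.
Ca: 0.29709 × 2.73410 = 0.812 atoms per formula unit.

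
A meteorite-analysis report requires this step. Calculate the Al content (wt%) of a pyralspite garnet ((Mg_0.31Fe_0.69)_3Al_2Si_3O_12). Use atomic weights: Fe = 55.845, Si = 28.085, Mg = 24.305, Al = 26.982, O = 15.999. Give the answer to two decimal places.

11.52 wt%

Formula mass = 0.93·24.305 + 2.07·55.845 + 2·26.982 + 3·28.085 + 12·15.999 = 468.410 g/mol, of which 53.964 g is Al.
So Al makes up 53.964/468.410 = 0.1152 of the mass, i.e. 11.52%.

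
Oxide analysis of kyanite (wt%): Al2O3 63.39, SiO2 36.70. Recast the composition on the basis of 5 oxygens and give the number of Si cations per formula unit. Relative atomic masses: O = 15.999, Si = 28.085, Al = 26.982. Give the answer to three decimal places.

Al2O3 (M=101.961): mol = 0.62171; Al = 1.24342, O = 1.86513.
SiO2 (M=60.083): mol = 0.61082; Si = 0.61082, O = 1.22164.
ΣO = 3.08677; factor = 5/ΣO = 1.61982.
Si apfu = 0.61082 × 1.61982 = 0.989.

0.989 Si apfu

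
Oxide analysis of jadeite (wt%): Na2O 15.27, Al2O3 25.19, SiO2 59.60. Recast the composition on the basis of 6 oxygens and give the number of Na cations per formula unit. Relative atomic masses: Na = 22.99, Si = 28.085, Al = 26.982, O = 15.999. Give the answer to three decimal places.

Na2O (M=61.979): mol = 0.24637; Na = 0.49274, O = 0.24637.
Al2O3 (M=101.961): mol = 0.24706; Al = 0.49412, O = 0.74118.
SiO2 (M=60.083): mol = 0.99196; Si = 0.99196, O = 1.98392.
ΣO = 2.97147; factor = 6/ΣO = 2.01920.
Na apfu = 0.49274 × 2.01920 = 0.995.

0.995 Na apfu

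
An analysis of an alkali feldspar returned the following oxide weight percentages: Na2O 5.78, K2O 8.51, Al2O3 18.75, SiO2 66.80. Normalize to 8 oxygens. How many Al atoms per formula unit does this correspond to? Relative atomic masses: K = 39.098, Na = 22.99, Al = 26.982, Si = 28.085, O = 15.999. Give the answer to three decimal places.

0.994 Al apfu

5.78 wt% Na2O ÷ 61.979 g/mol = 0.09326 mol, giving 0.18652 Na and 0.09326 O.
8.51 wt% K2O ÷ 94.195 g/mol = 0.09034 mol, giving 0.18068 K and 0.09034 O.
18.75 wt% Al2O3 ÷ 101.961 g/mol = 0.18389 mol, giving 0.36778 Al and 0.55167 O.
66.80 wt% SiO2 ÷ 60.083 g/mol = 1.11180 mol, giving 1.11180 Si and 2.22360 O.
Oxygen sums to 2.95887; scaling by 8/2.95887 = 2.70373 puts the formula on 8 O.
Al: 0.36778 × 2.70373 = 0.994 atoms per formula unit.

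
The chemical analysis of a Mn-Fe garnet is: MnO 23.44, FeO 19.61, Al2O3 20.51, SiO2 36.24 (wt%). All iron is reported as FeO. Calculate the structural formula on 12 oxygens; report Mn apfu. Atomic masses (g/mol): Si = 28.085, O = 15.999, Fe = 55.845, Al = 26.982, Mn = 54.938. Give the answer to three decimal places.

23.44 wt% MnO ÷ 70.937 g/mol = 0.33043 mol, giving 0.33043 Mn and 0.33043 O.
19.61 wt% FeO ÷ 71.844 g/mol = 0.27295 mol, giving 0.27295 Fe and 0.27295 O.
20.51 wt% Al2O3 ÷ 101.961 g/mol = 0.20116 mol, giving 0.40232 Al and 0.60348 O.
36.24 wt% SiO2 ÷ 60.083 g/mol = 0.60317 mol, giving 0.60317 Si and 1.20634 O.
Oxygen sums to 2.41320; scaling by 12/2.41320 = 4.97265 puts the formula on 12 O.
Mn: 0.33043 × 4.97265 = 1.643 atoms per formula unit.

1.643 Mn apfu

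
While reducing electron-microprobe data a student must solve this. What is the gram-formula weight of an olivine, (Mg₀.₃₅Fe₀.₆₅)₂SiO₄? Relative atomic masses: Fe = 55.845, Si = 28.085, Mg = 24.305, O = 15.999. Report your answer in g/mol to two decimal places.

181.69 g/mol

The formula mass is the sum 0.70(24.305) + 1.30(55.845) + 1(28.085) + 4(15.999).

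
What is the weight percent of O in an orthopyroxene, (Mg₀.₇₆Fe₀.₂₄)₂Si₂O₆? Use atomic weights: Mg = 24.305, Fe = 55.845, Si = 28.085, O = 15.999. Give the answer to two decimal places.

Molar mass of (Mg₀.₇₆Fe₀.₂₄)₂Si₂O₆: 1.52*24.305 + 0.48*55.845 + 2*28.085 + 6*15.999 = 215.913 g/mol.
Mass of O per formula unit: 6 × 15.999 = 95.994 g.
Weight fraction O = 95.994 / 215.913 = 0.4446.

44.46 weight percent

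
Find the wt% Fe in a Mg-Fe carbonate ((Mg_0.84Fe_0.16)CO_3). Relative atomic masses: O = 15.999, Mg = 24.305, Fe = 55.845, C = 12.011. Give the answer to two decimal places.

Formula mass = 0.84·24.305 + 0.16·55.845 + 1·12.011 + 3·15.999 = 89.359 g/mol, of which 8.935 g is Fe.
So Fe makes up 8.935/89.359 = 0.1000 of the mass, i.e. 10.00%.

10.00 mass %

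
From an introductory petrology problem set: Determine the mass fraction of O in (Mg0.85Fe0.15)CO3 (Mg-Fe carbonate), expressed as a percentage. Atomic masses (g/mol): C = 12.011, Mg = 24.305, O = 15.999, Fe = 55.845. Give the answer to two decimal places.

Molar mass of (Mg0.85Fe0.15)CO3: 0.85·24.305 + 0.15·55.845 + 1·12.011 + 3·15.999 = 89.044 g/mol.
Mass of O per formula unit: 3 × 15.999 = 47.997 g.
Weight fraction O = 47.997 / 89.044 = 0.5390.

53.90 wt%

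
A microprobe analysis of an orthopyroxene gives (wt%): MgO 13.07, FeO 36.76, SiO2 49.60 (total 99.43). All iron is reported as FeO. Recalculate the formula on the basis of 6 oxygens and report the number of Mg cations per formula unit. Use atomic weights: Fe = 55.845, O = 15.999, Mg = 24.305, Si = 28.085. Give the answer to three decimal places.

0.782 Mg apfu

MgO (M=40.304): mol = 0.32429; Mg = 0.32429, O = 0.32429.
FeO (M=71.844): mol = 0.51166; Fe = 0.51166, O = 0.51166.
SiO2 (M=60.083): mol = 0.82552; Si = 0.82552, O = 1.65104.
ΣO = 2.48699; factor = 6/ΣO = 2.41255.
Mg apfu = 0.32429 × 2.41255 = 0.782.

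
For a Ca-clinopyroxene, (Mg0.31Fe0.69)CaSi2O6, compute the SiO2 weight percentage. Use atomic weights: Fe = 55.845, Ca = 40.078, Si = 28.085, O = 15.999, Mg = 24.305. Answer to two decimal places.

M((Mg0.31Fe0.69)CaSi2O6) = 238.310 g/mol; M(SiO2) = 60.083 g/mol.
Moles SiO2 per formula unit = 2 Si ÷ 1 = 2.0000.
SiO2 fraction = (2.0000 × 60.083) / 238.310 = 120.166/238.310 = 0.5042.

50.42 wt%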